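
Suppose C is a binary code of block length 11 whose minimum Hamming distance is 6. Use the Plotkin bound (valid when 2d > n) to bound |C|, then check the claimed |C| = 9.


Plotkin bound M ≤ 12; given |C| = 9 ≤ bound (satisfied).

Check applicability: 2d = 12, n = 11.
2d − n = 1 > 0, so Plotkin applies.
Compute d/(2d−n) = 6/1 ≈ 6.0000.
⌊d/(2d−n)⌋ = 6.
Plotkin bound: M ≤ 2·6 = 12.
Given |C| = 9, check: satisfied.
This |C| is below the Plotkin bound.


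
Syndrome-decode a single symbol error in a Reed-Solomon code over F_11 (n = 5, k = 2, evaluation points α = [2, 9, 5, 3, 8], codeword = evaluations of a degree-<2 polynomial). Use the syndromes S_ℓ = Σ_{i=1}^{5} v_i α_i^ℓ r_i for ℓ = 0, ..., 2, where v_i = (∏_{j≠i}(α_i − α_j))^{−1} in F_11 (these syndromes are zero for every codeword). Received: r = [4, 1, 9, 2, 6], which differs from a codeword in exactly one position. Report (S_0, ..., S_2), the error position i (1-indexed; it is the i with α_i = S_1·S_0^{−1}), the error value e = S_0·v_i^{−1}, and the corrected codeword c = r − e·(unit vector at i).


S = (4, 10, 3), error at position 5, error magnitude e = 3, c = [4, 1, 9, 2, 3].

Step 1: column multipliers v_i = (∏_{j≠i}(α_i − α_j))^{−1} mod 11.
  i = 1 (α = 2): (2−9)(2−5)(2−3)(2−8) = (−7)·(−3)·(−1)·(−6) = 126 ≡ 5, so v_1 = 5^{−1} = 9 (mod 11).
  i = 2 (α = 9): (9−2)(9−5)(9−3)(9−8) = 7·4·6·1 = 168 ≡ 3, so v_2 = 3^{−1} = 4 (mod 11).
  i = 3 (α = 5): (5−2)(5−9)(5−3)(5−8) = 3·(−4)·2·(−3) = 72 ≡ 6, so v_3 = 6^{−1} = 2 (mod 11).
  i = 4 (α = 3): (3−2)(3−9)(3−5)(3−8) = 1·(−6)·(−2)·(−5) = −60 ≡ 6, so v_4 = 6^{−1} = 2 (mod 11).
  i = 5 (α = 8): (8−2)(8−9)(8−5)(8−3) = 6·(−1)·3·5 = −90 ≡ 9, so v_5 = 9^{−1} = 5 (mod 11).
  v = [9, 4, 2, 2, 5].
Step 2: syndromes of r = [4, 1, 9, 2, 6] (all sums mod 11).
  S_0 = Σ v_i r_i = 9·4 + 4·1 + 2·9 + 2·2 + 5·6 = 92 ≡ 4.
  S_1 = Σ v_i α_i r_i = 9·2·4 + 4·9·1 + 2·5·9 + 2·3·2 + 5·8·6 = 450 ≡ 10.
  α_i^2 mod 11 = [4, 4, 3, 9, 9].
  S_2 = Σ v_i α_i^2 r_i = 9·4·4 + 4·4·1 + 2·3·9 + 2·9·2 + 5·9·6 = 520 ≡ 3.
  S = (4, 10, 3) ≠ 0, so r is not a codeword (an error is present).
Step 3: locate the error. For a single error e at position i, S_ℓ = v_i·e·α_i^ℓ, so α_err = S_1/S_0.
  S_0^{−1} = 4^{−1} = 3 (mod 11), so α_err = 10·3 = 30 ≡ 8 = α_5. Error position i = 5.
  Consistency check: S_2/S_1 = 3·10 = 30 ≡ 8 = α_err ✓ (single-error assumption holds).
Step 4: error magnitude e = S_0/v_5 = S_0·∏_{j≠5}(α_5 − α_j) = 4·9 = 36 ≡ 3 (mod 11).
Step 5: correct position 5: c_5 = r_5 − e = 6 − 3 ≡ 3 (mod 11). Hence c = [4, 1, 9, 2, 3].
  Check: interpolating c through the α_i gives m(x) = 8 + 9·x (degree < 2) with m(α_i) = c_i for every i, so c is indeed a codeword.


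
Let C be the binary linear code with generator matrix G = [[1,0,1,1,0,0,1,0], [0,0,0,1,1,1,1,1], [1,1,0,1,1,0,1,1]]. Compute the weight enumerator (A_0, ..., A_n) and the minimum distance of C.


Weight distribution: A_0 = 1, A_3 = 1, A_4 = 2, A_5 = 3, A_6 = 1. Minimum distance d = 3.

Enumerate all 2^3 = 8 messages m ∈ F_2^3.
For each, compute codeword c = mG in F_2^8, then tally its weight.
  m = 000 → c = 00000000, weight = 0.
  m = 100 → c = 10110010, weight = 4.
  m = 010 → c = 00011111, weight = 5.
  m = 110 → c = 10101101, weight = 5.
  m = 001 → c = 11011011, weight = 6.
  m = 101 → c = 01101001, weight = 4.
  m = 011 → c = 11000100, weight = 3.
  m = 111 → c = 01110110, weight = 5.
Tally weights:
  weight 0: 1 codewords.
  weight 3: 1 codewords.
  weight 4: 2 codewords.
  weight 5: 3 codewords.
  weight 6: 1 codewords.
Minimum distance d = smallest w > 0 with A_w > 0 = 3.
Sanity: Σ A_w = 8 = 2^3 = 8 ✓.


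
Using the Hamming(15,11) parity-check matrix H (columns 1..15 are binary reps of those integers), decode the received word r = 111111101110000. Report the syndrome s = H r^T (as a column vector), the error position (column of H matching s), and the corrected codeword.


s = (1, 0, 0, 0)^T, error position = 8, corrected codeword c = 111111111110000

Compute s = H r^T mod 2 one row at a time:
  s_1 = 0 + 1 + 1 + 1 + 0 + 0 + 0 + 0 = 3 ≡ 1 (mod 2).
  s_2 = 1 + 1 + 1 + 1 + 0 + 0 + 0 + 0 = 4 ≡ 0 (mod 2).
  s_3 = 1 + 1 + 1 + 1 + 1 + 1 + 0 + 0 = 6 ≡ 0 (mod 2).
  s_4 = 1 + 1 + 1 + 1 + 1 + 1 + 0 + 0 = 6 ≡ 0 (mod 2).
s = (1, 0, 0, 0)^T — this equals column 8 of H (binary 1000), so error is at position 8.
Correct: flip bit 8 of r = 111111101110000 to get c = 111111111110000.


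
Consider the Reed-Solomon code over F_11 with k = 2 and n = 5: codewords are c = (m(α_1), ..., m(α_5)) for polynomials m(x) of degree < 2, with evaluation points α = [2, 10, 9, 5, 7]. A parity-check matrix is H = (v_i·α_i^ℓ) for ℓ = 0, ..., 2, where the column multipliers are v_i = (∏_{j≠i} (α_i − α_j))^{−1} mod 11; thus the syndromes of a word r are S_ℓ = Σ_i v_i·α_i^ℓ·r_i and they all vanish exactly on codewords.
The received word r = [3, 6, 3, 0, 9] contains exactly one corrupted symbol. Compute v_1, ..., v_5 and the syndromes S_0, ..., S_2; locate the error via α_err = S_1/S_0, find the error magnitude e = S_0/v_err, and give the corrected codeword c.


S = (4, 3, 5), error at position 3, error magnitude e = 7, c = [3, 6, 7, 0, 9].

Step 1: column multipliers v_i = (∏_{j≠i}(α_i − α_j))^{−1} mod 11.
  i = 1 (α = 2): (2−10)(2−9)(2−5)(2−7) = (−8)·(−7)·(−3)·(−5) = 840 ≡ 4, so v_1 = 4^{−1} = 3 (mod 11).
  i = 2 (α = 10): (10−2)(10−9)(10−5)(10−7) = 8·1·5·3 = 120 ≡ 10, so v_2 = 10^{−1} = 10 (mod 11).
  i = 3 (α = 9): (9−2)(9−10)(9−5)(9−7) = 7·(−1)·4·2 = −56 ≡ 10, so v_3 = 10^{−1} = 10 (mod 11).
  i = 4 (α = 5): (5−2)(5−10)(5−9)(5−7) = 3·(−5)·(−4)·(−2) = −120 ≡ 1, so v_4 = 1^{−1} = 1 (mod 11).
  i = 5 (α = 7): (7−2)(7−10)(7−9)(7−5) = 5·(−3)·(−2)·2 = 60 ≡ 5, so v_5 = 5^{−1} = 9 (mod 11).
  v = [3, 10, 10, 1, 9].
Step 2: syndromes of r = [3, 6, 3, 0, 9] (all sums mod 11).
  S_0 = Σ v_i r_i = 3·3 + 10·6 + 10·3 + 1·0 + 9·9 = 180 ≡ 4.
  S_1 = Σ v_i α_i r_i = 3·2·3 + 10·10·6 + 10·9·3 + 1·5·0 + 9·7·9 = 1455 ≡ 3.
  α_i^2 mod 11 = [4, 1, 4, 3, 5].
  S_2 = Σ v_i α_i^2 r_i = 3·4·3 + 10·1·6 + 10·4·3 + 1·3·0 + 9·5·9 = 621 ≡ 5.
  S = (4, 3, 5) ≠ 0, so r is not a codeword (an error is present).
Step 3: locate the error. For a single error e at position i, S_ℓ = v_i·e·α_i^ℓ, so α_err = S_1/S_0.
  S_0^{−1} = 4^{−1} = 3 (mod 11), so α_err = 3·3 = 9 ≡ 9 = α_3. Error position i = 3.
  Consistency check: S_2/S_1 = 5·4 = 20 ≡ 9 = α_err ✓ (single-error assumption holds).
Step 4: error magnitude e = S_0/v_3 = S_0·∏_{j≠3}(α_3 − α_j) = 4·10 = 40 ≡ 7 (mod 11).
Step 5: correct position 3: c_3 = r_3 − e = 3 − 7 ≡ 7 (mod 11). Hence c = [3, 6, 7, 0, 9].
  Check: interpolating c through the α_i gives m(x) = 5 + 10·x (degree < 2) with m(α_i) = c_i for every i, so c is indeed a codeword.


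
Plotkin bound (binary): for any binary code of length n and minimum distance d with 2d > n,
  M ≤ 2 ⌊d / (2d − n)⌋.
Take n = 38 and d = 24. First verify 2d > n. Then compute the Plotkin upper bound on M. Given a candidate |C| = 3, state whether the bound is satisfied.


Plotkin bound M ≤ 4; given |C| = 3 ≤ bound (satisfied).

Check applicability: 2d = 48, n = 38.
2d − n = 10 > 0, so Plotkin applies.
Compute d/(2d−n) = 24/10 ≈ 2.4000.
⌊d/(2d−n)⌋ = 2.
Plotkin bound: M ≤ 2·2 = 4.
Given |C| = 3, check: satisfied.
This |C| is below the Plotkin bound.


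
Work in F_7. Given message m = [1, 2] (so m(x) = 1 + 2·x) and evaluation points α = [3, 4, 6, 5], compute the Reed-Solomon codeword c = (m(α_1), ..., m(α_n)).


c = [0, 2, 6, 4]

Message polynomial: m(x) = 1 + 2·x (mod 7).
For each evaluation point α_i, compute m(α_i) mod 7:
  α_1 = 3: Horner steps 2 → 0, so m(3) = 0.
  α_2 = 4: Horner steps 2 → 2, so m(4) = 2.
  α_3 = 6: Horner steps 2 → 6, so m(6) = 6.
  α_4 = 5: Horner steps 2 → 4, so m(5) = 4.
Codeword c = [0, 2, 6, 4] ∈ F_7^4.


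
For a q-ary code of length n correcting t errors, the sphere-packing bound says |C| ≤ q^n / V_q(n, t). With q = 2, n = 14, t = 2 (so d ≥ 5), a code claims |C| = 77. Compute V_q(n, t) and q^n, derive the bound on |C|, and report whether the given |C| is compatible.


V_q(n, t) = 106, q^n = 16384, Hamming bound = 154, |C| = 77 ≤ bound (satisfied).

Step 1: Compute V_q(n, t) = Σ_{j=0}^2 C(n, j) (q−1)^j.
  j = 0: C(14,0)·(1)^0 = 1·1 = 1.
  j = 1: C(14,1)·(1)^1 = 14·1 = 14.
  j = 2: C(14,2)·(1)^2 = 91·1 = 91.
  V_q(n, t) = 1 + 14 + 91 = 106.
Step 2: q^n = 2^14 = 16384.
Step 3: Hamming bound ⌊q^n / V_q(n,t)⌋ = ⌊16384/106⌋ = 154.
Step 4: Compare |C| = 77 to 154: satisfied.
The claimed |C| lies below the Hamming bound.


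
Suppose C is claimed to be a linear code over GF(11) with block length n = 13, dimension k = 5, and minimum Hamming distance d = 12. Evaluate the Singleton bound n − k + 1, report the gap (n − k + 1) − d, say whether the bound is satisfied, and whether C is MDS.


Singleton RHS = n − k + 1 = 9, slack = -3, bound violated (no such code; not MDS).

Singleton bound: d ≤ n − k + 1.
Here n = 13, k = 5, so n − k + 1 = 9.
Given d = 12, check d ≤ 9: NO.
Slack = (n − k + 1) − d = -3.
The slack is negative: d = 12 exceeds n − k + 1 = 9 by 3, so the Singleton bound is violated and no linear [13, 5, 12]_11 code can exist. In particular it is not MDS (MDS requires d = n − k + 1 exactly).
Description: the claimed parameters are [13, 5, 12]_11; such a code would be impossible (violates the Singleton bound).


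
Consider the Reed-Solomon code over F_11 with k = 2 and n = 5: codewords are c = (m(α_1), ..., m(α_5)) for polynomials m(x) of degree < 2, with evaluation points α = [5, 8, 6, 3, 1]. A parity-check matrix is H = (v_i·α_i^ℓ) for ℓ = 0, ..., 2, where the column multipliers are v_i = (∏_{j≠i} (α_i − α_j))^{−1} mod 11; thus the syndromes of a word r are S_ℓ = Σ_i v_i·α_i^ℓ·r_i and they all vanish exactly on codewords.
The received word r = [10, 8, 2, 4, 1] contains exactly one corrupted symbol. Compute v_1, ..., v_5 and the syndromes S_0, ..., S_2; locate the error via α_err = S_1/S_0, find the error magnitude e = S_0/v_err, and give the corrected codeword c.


S = (5, 5, 5), error at position 5, error magnitude e = 3, c = [10, 8, 2, 4, 9].

Step 1: column multipliers v_i = (∏_{j≠i}(α_i − α_j))^{−1} mod 11.
  i = 1 (α = 5): (5−8)(5−6)(5−3)(5−1) = (−3)·(−1)·2·4 = 24 ≡ 2, so v_1 = 2^{−1} = 6 (mod 11).
  i = 2 (α = 8): (8−5)(8−6)(8−3)(8−1) = 3·2·5·7 = 210 ≡ 1, so v_2 = 1^{−1} = 1 (mod 11).
  i = 3 (α = 6): (6−5)(6−8)(6−3)(6−1) = 1·(−2)·3·5 = −30 ≡ 3, so v_3 = 3^{−1} = 4 (mod 11).
  i = 4 (α = 3): (3−5)(3−8)(3−6)(3−1) = (−2)·(−5)·(−3)·2 = −60 ≡ 6, so v_4 = 6^{−1} = 2 (mod 11).
  i = 5 (α = 1): (1−5)(1−8)(1−6)(1−3) = (−4)·(−7)·(−5)·(−2) = 280 ≡ 5, so v_5 = 5^{−1} = 9 (mod 11).
  v = [6, 1, 4, 2, 9].
Step 2: syndromes of r = [10, 8, 2, 4, 1] (all sums mod 11).
  S_0 = Σ v_i r_i = 6·10 + 1·8 + 4·2 + 2·4 + 9·1 = 93 ≡ 5.
  S_1 = Σ v_i α_i r_i = 6·5·10 + 1·8·8 + 4·6·2 + 2·3·4 + 9·1·1 = 445 ≡ 5.
  α_i^2 mod 11 = [3, 9, 3, 9, 1].
  S_2 = Σ v_i α_i^2 r_i = 6·3·10 + 1·9·8 + 4·3·2 + 2·9·4 + 9·1·1 = 357 ≡ 5.
  S = (5, 5, 5) ≠ 0, so r is not a codeword (an error is present).
Step 3: locate the error. For a single error e at position i, S_ℓ = v_i·e·α_i^ℓ, so α_err = S_1/S_0.
  S_0^{−1} = 5^{−1} = 9 (mod 11), so α_err = 5·9 = 45 ≡ 1 = α_5. Error position i = 5.
  Consistency check: S_2/S_1 = 5·9 = 45 ≡ 1 = α_err ✓ (single-error assumption holds).
Step 4: error magnitude e = S_0/v_5 = S_0·∏_{j≠5}(α_5 − α_j) = 5·5 = 25 ≡ 3 (mod 11).
Step 5: correct position 5: c_5 = r_5 − e = 1 − 3 ≡ 9 (mod 11). Hence c = [10, 8, 2, 4, 9].
  Check: interpolating c through the α_i gives m(x) = 6 + 3·x (degree < 2) with m(α_i) = c_i for every i, so c is indeed a codeword.


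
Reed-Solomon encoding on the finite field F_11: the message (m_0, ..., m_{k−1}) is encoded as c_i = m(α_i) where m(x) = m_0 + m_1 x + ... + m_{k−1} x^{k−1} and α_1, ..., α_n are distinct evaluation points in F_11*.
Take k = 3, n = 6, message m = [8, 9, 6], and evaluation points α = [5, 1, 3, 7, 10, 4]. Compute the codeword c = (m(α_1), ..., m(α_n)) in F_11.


c = [5, 1, 1, 2, 5, 8]

Message polynomial: m(x) = 8 + 9·x + 6·x^2 (mod 11).
For each evaluation point α_i, compute m(α_i) mod 11:
  α_1 = 5: Horner steps 6 → 6 → 5, so m(5) = 5.
  α_2 = 1: Horner steps 6 → 4 → 1, so m(1) = 1.
  α_3 = 3: Horner steps 6 → 5 → 1, so m(3) = 1.
  α_4 = 7: Horner steps 6 → 7 → 2, so m(7) = 2.
  α_5 = 10: Horner steps 6 → 3 → 5, so m(10) = 5.
  α_6 = 4: Horner steps 6 → 0 → 8, so m(4) = 8.
Codeword c = [5, 1, 1, 2, 5, 8] ∈ F_11^6.


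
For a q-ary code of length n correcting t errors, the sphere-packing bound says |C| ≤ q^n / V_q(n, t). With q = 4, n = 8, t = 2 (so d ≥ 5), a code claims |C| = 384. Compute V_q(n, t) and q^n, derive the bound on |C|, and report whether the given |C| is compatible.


V_q(n, t) = 277, q^n = 65536, Hamming bound = 236, |C| = 384 > bound (violated).

Step 1: Compute V_q(n, t) = Σ_{j=0}^2 C(n, j) (q−1)^j.
  j = 0: C(8,0)·(3)^0 = 1·1 = 1.
  j = 1: C(8,1)·(3)^1 = 8·3 = 24.
  j = 2: C(8,2)·(3)^2 = 28·9 = 252.
  V_q(n, t) = 1 + 24 + 252 = 277.
Step 2: q^n = 4^8 = 65536.
Step 3: Hamming bound ⌊q^n / V_q(n,t)⌋ = ⌊65536/277⌋ = 236.
Step 4: Compare |C| = 384 to 236: violated.
The claimed |C| lies above the Hamming bound, so no 4-ary code of length 8 with d ≥ 5 can have 384 codewords.


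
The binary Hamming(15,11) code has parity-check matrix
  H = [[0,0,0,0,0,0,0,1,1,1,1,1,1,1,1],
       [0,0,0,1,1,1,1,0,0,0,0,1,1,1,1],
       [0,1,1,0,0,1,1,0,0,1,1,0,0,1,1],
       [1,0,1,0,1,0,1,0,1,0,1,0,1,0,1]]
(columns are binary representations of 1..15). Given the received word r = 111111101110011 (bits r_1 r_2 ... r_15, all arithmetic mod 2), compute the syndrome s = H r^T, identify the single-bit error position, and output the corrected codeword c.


s = (1, 0, 0, 1)^T, error position = 9, corrected codeword c = 111111100110011

Compute s = H r^T mod 2 one row at a time:
  s_1 = 0 + 1 + 1 + 1 + 0 + 0 + 1 + 1 = 5 ≡ 1 (mod 2).
  s_2 = 1 + 1 + 1 + 1 + 0 + 0 + 1 + 1 = 6 ≡ 0 (mod 2).
  s_3 = 1 + 1 + 1 + 1 + 1 + 1 + 1 + 1 = 8 ≡ 0 (mod 2).
  s_4 = 1 + 1 + 1 + 1 + 1 + 1 + 0 + 1 = 7 ≡ 1 (mod 2).
s = (1, 0, 0, 1)^T — this equals column 9 of H (binary 1001), so error is at position 9.
Correct: flip bit 9 of r = 111111101110011 to get c = 111111100110011.


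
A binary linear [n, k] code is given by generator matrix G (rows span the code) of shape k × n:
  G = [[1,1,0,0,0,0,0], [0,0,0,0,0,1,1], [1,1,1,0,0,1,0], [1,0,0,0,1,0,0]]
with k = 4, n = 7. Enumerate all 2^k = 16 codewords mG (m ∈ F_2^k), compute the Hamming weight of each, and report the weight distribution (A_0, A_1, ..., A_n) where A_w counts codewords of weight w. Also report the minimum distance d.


Weight distribution: A_0 = 1, A_2 = 6, A_4 = 9. Minimum distance d = 2.

Enumerate all 2^4 = 16 messages m ∈ F_2^4.
For each, compute codeword c = mG in F_2^7, then tally its weight.
  m = 0000 → c = 0000000, weight = 0.
  m = 1000 → c = 1100000, weight = 2.
  m = 0100 → c = 0000011, weight = 2.
  m = 1100 → c = 1100011, weight = 4.
  m = 0010 → c = 1110010, weight = 4.
  m = 1010 → c = 0010010, weight = 2.
  m = 0110 → c = 1110001, weight = 4.
  m = 1110 → c = 0010001, weight = 2.
  m = 0001 → c = 1000100, weight = 2.
  m = 1001 → c = 0100100, weight = 2.
  m = 0101 → c = 1000111, weight = 4.
  m = 1101 → c = 0100111, weight = 4.
  m = 0011 → c = 0110110, weight = 4.
  m = 1011 → c = 1010110, weight = 4.
  m = 0111 → c = 0110101, weight = 4.
  m = 1111 → c = 1010101, weight = 4.
Tally weights:
  weight 0: 1 codewords.
  weight 2: 6 codewords.
  weight 4: 9 codewords.
Minimum distance d = smallest w > 0 with A_w > 0 = 2.
Sanity: Σ A_w = 16 = 2^4 = 16 ✓.


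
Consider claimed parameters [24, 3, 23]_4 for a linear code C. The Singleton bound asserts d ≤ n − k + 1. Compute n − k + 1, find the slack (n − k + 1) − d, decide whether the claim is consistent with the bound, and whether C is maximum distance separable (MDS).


Singleton RHS = n − k + 1 = 22, slack = -1, bound violated (no such code; not MDS).

Singleton bound: d ≤ n − k + 1.
Here n = 24, k = 3, so n − k + 1 = 22.
Given d = 23, check d ≤ 22: NO.
Slack = (n − k + 1) − d = -1.
The slack is negative: d = 23 exceeds n − k + 1 = 22 by 1, so the Singleton bound is violated and no linear [24, 3, 23]_4 code can exist. In particular it is not MDS (MDS requires d = n − k + 1 exactly).
Description: the claimed parameters are [24, 3, 23]_4; such a code would be impossible (violates the Singleton bound).


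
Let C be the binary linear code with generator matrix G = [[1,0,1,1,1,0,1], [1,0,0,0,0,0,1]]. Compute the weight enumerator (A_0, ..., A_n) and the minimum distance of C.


Weight distribution: A_0 = 1, A_2 = 1, A_3 = 1, A_5 = 1. Minimum distance d = 2.

Enumerate all 2^2 = 4 messages m ∈ F_2^2.
For each, compute codeword c = mG in F_2^7, then tally its weight.
  m = 00 → c = 0000000, weight = 0.
  m = 10 → c = 1011101, weight = 5.
  m = 01 → c = 1000001, weight = 2.
  m = 11 → c = 0011100, weight = 3.
Tally weights:
  weight 0: 1 codewords.
  weight 2: 1 codewords.
  weight 3: 1 codewords.
  weight 5: 1 codewords.
Minimum distance d = smallest w > 0 with A_w > 0 = 2.
Sanity: Σ A_w = 4 = 2^2 = 4 ✓.


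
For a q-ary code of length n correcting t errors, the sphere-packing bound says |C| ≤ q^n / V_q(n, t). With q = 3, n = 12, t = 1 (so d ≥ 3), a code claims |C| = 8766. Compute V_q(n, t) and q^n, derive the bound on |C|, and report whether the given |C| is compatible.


V_q(n, t) = 25, q^n = 531441, Hamming bound = 21257, |C| = 8766 ≤ bound (satisfied).

Step 1: Compute V_q(n, t) = Σ_{j=0}^1 C(n, j) (q−1)^j.
  j = 0: C(12,0)·(2)^0 = 1·1 = 1.
  j = 1: C(12,1)·(2)^1 = 12·2 = 24.
  V_q(n, t) = 1 + 24 = 25.
Step 2: q^n = 3^12 = 531441.
Step 3: Hamming bound ⌊q^n / V_q(n,t)⌋ = ⌊531441/25⌋ = 21257.
Step 4: Compare |C| = 8766 to 21257: satisfied.
The claimed |C| lies below the Hamming bound.


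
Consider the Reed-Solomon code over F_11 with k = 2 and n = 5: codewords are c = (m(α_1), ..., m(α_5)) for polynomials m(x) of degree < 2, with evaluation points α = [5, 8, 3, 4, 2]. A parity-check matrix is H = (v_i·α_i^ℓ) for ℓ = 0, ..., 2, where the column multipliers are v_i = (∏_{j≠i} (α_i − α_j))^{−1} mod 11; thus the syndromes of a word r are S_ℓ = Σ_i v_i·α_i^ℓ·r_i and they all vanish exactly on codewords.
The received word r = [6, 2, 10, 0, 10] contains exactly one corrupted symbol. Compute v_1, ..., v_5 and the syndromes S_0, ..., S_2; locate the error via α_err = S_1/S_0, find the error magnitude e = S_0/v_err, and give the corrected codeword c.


S = (5, 4, 1), error at position 3, error magnitude e = 5, c = [6, 2, 5, 0, 10].

Step 1: column multipliers v_i = (∏_{j≠i}(α_i − α_j))^{−1} mod 11.
  i = 1 (α = 5): (5−8)(5−3)(5−4)(5−2) = (−3)·2·1·3 = −18 ≡ 4, so v_1 = 4^{−1} = 3 (mod 11).
  i = 2 (α = 8): (8−5)(8−3)(8−4)(8−2) = 3·5·4·6 = 360 ≡ 8, so v_2 = 8^{−1} = 7 (mod 11).
  i = 3 (α = 3): (3−5)(3−8)(3−4)(3−2) = (−2)·(−5)·(−1)·1 = −10 ≡ 1, so v_3 = 1^{−1} = 1 (mod 11).
  i = 4 (α = 4): (4−5)(4−8)(4−3)(4−2) = (−1)·(−4)·1·2 = 8 ≡ 8, so v_4 = 8^{−1} = 7 (mod 11).
  i = 5 (α = 2): (2−5)(2−8)(2−3)(2−4) = (−3)·(−6)·(−1)·(−2) = 36 ≡ 3, so v_5 = 3^{−1} = 4 (mod 11).
  v = [3, 7, 1, 7, 4].
Step 2: syndromes of r = [6, 2, 10, 0, 10] (all sums mod 11).
  S_0 = Σ v_i r_i = 3·6 + 7·2 + 1·10 + 7·0 + 4·10 = 82 ≡ 5.
  S_1 = Σ v_i α_i r_i = 3·5·6 + 7·8·2 + 1·3·10 + 7·4·0 + 4·2·10 = 312 ≡ 4.
  α_i^2 mod 11 = [3, 9, 9, 5, 4].
  S_2 = Σ v_i α_i^2 r_i = 3·3·6 + 7·9·2 + 1·9·10 + 7·5·0 + 4·4·10 = 430 ≡ 1.
  S = (5, 4, 1) ≠ 0, so r is not a codeword (an error is present).
Step 3: locate the error. For a single error e at position i, S_ℓ = v_i·e·α_i^ℓ, so α_err = S_1/S_0.
  S_0^{−1} = 5^{−1} = 9 (mod 11), so α_err = 4·9 = 36 ≡ 3 = α_3. Error position i = 3.
  Consistency check: S_2/S_1 = 1·3 = 3 ≡ 3 = α_err ✓ (single-error assumption holds).
Step 4: error magnitude e = S_0/v_3 = S_0·∏_{j≠3}(α_3 − α_j) = 5·1 = 5 ≡ 5 (mod 11).
Step 5: correct position 3: c_3 = r_3 − e = 10 − 5 ≡ 5 (mod 11). Hence c = [6, 2, 5, 0, 10].
  Check: interpolating c through the α_i gives m(x) = 9 + 6·x (degree < 2) with m(α_i) = c_i for every i, so c is indeed a codeword.


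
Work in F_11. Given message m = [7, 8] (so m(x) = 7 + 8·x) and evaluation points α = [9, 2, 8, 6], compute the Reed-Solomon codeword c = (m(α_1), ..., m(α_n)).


c = [2, 1, 5, 0]

Message polynomial: m(x) = 7 + 8·x (mod 11).
For each evaluation point α_i, compute m(α_i) mod 11:
  α_1 = 9: Horner steps 8 → 2, so m(9) = 2.
  α_2 = 2: Horner steps 8 → 1, so m(2) = 1.
  α_3 = 8: Horner steps 8 → 5, so m(8) = 5.
  α_4 = 6: Horner steps 8 → 0, so m(6) = 0.
Codeword c = [2, 1, 5, 0] ∈ F_11^4.


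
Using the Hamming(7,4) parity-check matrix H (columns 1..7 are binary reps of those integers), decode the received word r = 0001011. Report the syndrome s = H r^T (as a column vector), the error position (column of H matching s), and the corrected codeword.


s = (1, 0, 1)^T, error position = 5, corrected codeword c = 0001111

Compute s = H r^T mod 2 one row at a time:
  s_1 = 1 + 0 + 1 + 1 = 3 ≡ 1 (mod 2).
  s_2 = 0 + 0 + 1 + 1 = 2 ≡ 0 (mod 2).
  s_3 = 0 + 0 + 0 + 1 = 1 ≡ 1 (mod 2).
s = (1, 0, 1)^T — this equals column 5 of H (binary 101), so error is at position 5.
Correct: flip bit 5 of r = 0001011 to get c = 0001111.


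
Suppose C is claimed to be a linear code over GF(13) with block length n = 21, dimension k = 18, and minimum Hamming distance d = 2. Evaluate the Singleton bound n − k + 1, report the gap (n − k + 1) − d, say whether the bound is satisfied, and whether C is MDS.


Singleton RHS = n − k + 1 = 4, slack = 2, bound satisfied, not MDS.

Singleton bound: d ≤ n − k + 1.
Here n = 21, k = 18, so n − k + 1 = 4.
Given d = 2, check d ≤ 4: YES.
Slack = (n − k + 1) − d = 2.
The code is NOT MDS (slack = 2 > 0).
Description: the claimed parameters are [21, 18, 2]_13; such a code would be non-MDS.


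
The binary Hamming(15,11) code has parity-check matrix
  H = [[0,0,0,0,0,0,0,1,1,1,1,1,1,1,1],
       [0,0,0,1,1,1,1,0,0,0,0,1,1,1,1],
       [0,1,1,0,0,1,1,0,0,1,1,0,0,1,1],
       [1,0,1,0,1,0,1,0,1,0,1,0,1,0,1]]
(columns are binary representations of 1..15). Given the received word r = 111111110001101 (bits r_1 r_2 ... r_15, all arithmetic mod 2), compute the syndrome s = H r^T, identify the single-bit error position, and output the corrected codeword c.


s = (0, 1, 1, 0)^T, error position = 6, corrected codeword c = 111110110001101

Compute s = H r^T mod 2 one row at a time:
  s_1 = 1 + 0 + 0 + 0 + 1 + 1 + 0 + 1 = 4 ≡ 0 (mod 2).
  s_2 = 1 + 1 + 1 + 1 + 1 + 1 + 0 + 1 = 7 ≡ 1 (mod 2).
  s_3 = 1 + 1 + 1 + 1 + 0 + 0 + 0 + 1 = 5 ≡ 1 (mod 2).
  s_4 = 1 + 1 + 1 + 1 + 0 + 0 + 1 + 1 = 6 ≡ 0 (mod 2).
s = (0, 1, 1, 0)^T — this equals column 6 of H (binary 0110), so error is at position 6.
Correct: flip bit 6 of r = 111111110001101 to get c = 111110110001101.


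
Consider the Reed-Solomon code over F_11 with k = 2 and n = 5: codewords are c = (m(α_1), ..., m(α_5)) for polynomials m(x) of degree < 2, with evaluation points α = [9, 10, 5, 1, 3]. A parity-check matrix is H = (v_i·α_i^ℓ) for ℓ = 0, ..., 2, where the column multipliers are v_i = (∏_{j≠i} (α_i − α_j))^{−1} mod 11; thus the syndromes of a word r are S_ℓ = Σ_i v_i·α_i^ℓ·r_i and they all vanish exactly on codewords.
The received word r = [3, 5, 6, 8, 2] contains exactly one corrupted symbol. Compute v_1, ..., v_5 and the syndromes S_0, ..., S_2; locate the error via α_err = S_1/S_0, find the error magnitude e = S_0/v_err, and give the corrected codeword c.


S = (8, 8, 8), error at position 4, error magnitude e = 10, c = [3, 5, 6, 9, 2].

Step 1: column multipliers v_i = (∏_{j≠i}(α_i − α_j))^{−1} mod 11.
  i = 1 (α = 9): (9−10)(9−5)(9−1)(9−3) = (−1)·4·8·6 = −192 ≡ 6, so v_1 = 6^{−1} = 2 (mod 11).
  i = 2 (α = 10): (10−9)(10−5)(10−1)(10−3) = 1·5·9·7 = 315 ≡ 7, so v_2 = 7^{−1} = 8 (mod 11).
  i = 3 (α = 5): (5−9)(5−10)(5−1)(5−3) = (−4)·(−5)·4·2 = 160 ≡ 6, so v_3 = 6^{−1} = 2 (mod 11).
  i = 4 (α = 1): (1−9)(1−10)(1−5)(1−3) = (−8)·(−9)·(−4)·(−2) = 576 ≡ 4, so v_4 = 4^{−1} = 3 (mod 11).
  i = 5 (α = 3): (3−9)(3−10)(3−5)(3−1) = (−6)·(−7)·(−2)·2 = −168 ≡ 8, so v_5 = 8^{−1} = 7 (mod 11).
  v = [2, 8, 2, 3, 7].
Step 2: syndromes of r = [3, 5, 6, 8, 2] (all sums mod 11).
  S_0 = Σ v_i r_i = 2·3 + 8·5 + 2·6 + 3·8 + 7·2 = 96 ≡ 8.
  S_1 = Σ v_i α_i r_i = 2·9·3 + 8·10·5 + 2·5·6 + 3·1·8 + 7·3·2 = 580 ≡ 8.
  α_i^2 mod 11 = [4, 1, 3, 1, 9].
  S_2 = Σ v_i α_i^2 r_i = 2·4·3 + 8·1·5 + 2·3·6 + 3·1·8 + 7·9·2 = 250 ≡ 8.
  S = (8, 8, 8) ≠ 0, so r is not a codeword (an error is present).
Step 3: locate the error. For a single error e at position i, S_ℓ = v_i·e·α_i^ℓ, so α_err = S_1/S_0.
  S_0^{−1} = 8^{−1} = 7 (mod 11), so α_err = 8·7 = 56 ≡ 1 = α_4. Error position i = 4.
  Consistency check: S_2/S_1 = 8·7 = 56 ≡ 1 = α_err ✓ (single-error assumption holds).
Step 4: error magnitude e = S_0/v_4 = S_0·∏_{j≠4}(α_4 − α_j) = 8·4 = 32 ≡ 10 (mod 11).
Step 5: correct position 4: c_4 = r_4 − e = 8 − 10 ≡ 9 (mod 11). Hence c = [3, 5, 6, 9, 2].
  Check: interpolating c through the α_i gives m(x) = 7 + 2·x (degree < 2) with m(α_i) = c_i for every i, so c is indeed a codeword.


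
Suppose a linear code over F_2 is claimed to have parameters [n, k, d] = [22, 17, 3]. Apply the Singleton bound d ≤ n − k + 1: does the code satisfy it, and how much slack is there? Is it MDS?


Singleton RHS = n − k + 1 = 6, slack = 3, bound satisfied, not MDS.

Singleton bound: d ≤ n − k + 1.
Here n = 22, k = 17, so n − k + 1 = 6.
Given d = 3, check d ≤ 6: YES.
Slack = (n − k + 1) − d = 3.
The code is NOT MDS (slack = 3 > 0).
Description: the claimed parameters are [22, 17, 3]_2; such a code would be non-MDS.


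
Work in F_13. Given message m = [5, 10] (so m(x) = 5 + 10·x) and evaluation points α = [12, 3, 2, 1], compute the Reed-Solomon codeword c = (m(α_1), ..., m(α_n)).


c = [8, 9, 12, 2]

Message polynomial: m(x) = 5 + 10·x (mod 13).
For each evaluation point α_i, compute m(α_i) mod 13:
  α_1 = 12: Horner steps 10 → 8, so m(12) = 8.
  α_2 = 3: Horner steps 10 → 9, so m(3) = 9.
  α_3 = 2: Horner steps 10 → 12, so m(2) = 12.
  α_4 = 1: Horner steps 10 → 2, so m(1) = 2.
Codeword c = [8, 9, 12, 2] ∈ F_13^4.


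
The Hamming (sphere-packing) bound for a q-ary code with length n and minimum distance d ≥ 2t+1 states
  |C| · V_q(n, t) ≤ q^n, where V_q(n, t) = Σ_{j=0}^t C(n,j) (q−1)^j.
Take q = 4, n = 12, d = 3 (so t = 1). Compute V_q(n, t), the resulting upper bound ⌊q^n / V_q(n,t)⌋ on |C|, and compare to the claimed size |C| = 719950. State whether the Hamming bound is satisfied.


V_q(n, t) = 37, q^n = 16777216, Hamming bound = 453438, |C| = 719950 > bound (violated).

Step 1: Compute V_q(n, t) = Σ_{j=0}^1 C(n, j) (q−1)^j.
  j = 0: C(12,0)·(3)^0 = 1·1 = 1.
  j = 1: C(12,1)·(3)^1 = 12·3 = 36.
  V_q(n, t) = 1 + 36 = 37.
Step 2: q^n = 4^12 = 16777216.
Step 3: Hamming bound ⌊q^n / V_q(n,t)⌋ = ⌊16777216/37⌋ = 453438.
Step 4: Compare |C| = 719950 to 453438: violated.
The claimed |C| lies above the Hamming bound, so no 4-ary code of length 12 with d ≥ 3 can have 719950 codewords.


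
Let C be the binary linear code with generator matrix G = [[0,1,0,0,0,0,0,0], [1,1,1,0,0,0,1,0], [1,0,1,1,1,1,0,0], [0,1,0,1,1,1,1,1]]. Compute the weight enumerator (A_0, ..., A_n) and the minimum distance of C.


Weight distribution: A_0 = 1, A_1 = 2, A_2 = 1, A_3 = 1, A_4 = 3, A_5 = 4, A_6 = 3, A_7 = 1. Minimum distance d = 1.

Enumerate all 2^4 = 16 messages m ∈ F_2^4.
For each, compute codeword c = mG in F_2^8, then tally its weight.
  m = 0000 → c = 00000000, weight = 0.
  m = 1000 → c = 01000000, weight = 1.
  m = 0100 → c = 11100010, weight = 4.
  m = 1100 → c = 10100010, weight = 3.
  m = 0010 → c = 10111100, weight = 5.
  m = 1010 → c = 11111100, weight = 6.
  m = 0110 → c = 01011110, weight = 5.
  m = 1110 → c = 00011110, weight = 4.
  m = 0001 → c = 01011111, weight = 6.
  m = 1001 → c = 00011111, weight = 5.
  m = 0101 → c = 10111101, weight = 6.
  m = 1101 → c = 11111101, weight = 7.
  m = 0011 → c = 11100011, weight = 5.
  m = 1011 → c = 10100011, weight = 4.
  m = 0111 → c = 00000001, weight = 1.
  m = 1111 → c = 01000001, weight = 2.
Tally weights:
  weight 0: 1 codewords.
  weight 1: 2 codewords.
  weight 2: 1 codewords.
  weight 3: 1 codewords.
  weight 4: 3 codewords.
  weight 5: 4 codewords.
  weight 6: 3 codewords.
  weight 7: 1 codewords.
Minimum distance d = smallest w > 0 with A_w > 0 = 1.
Sanity: Σ A_w = 16 = 2^4 = 16 ✓.


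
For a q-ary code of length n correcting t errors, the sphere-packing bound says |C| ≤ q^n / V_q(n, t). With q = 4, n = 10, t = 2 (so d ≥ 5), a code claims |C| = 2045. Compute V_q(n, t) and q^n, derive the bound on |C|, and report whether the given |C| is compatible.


V_q(n, t) = 436, q^n = 1048576, Hamming bound = 2404, |C| = 2045 ≤ bound (satisfied).

Step 1: Compute V_q(n, t) = Σ_{j=0}^2 C(n, j) (q−1)^j.
  j = 0: C(10,0)·(3)^0 = 1·1 = 1.
  j = 1: C(10,1)·(3)^1 = 10·3 = 30.
  j = 2: C(10,2)·(3)^2 = 45·9 = 405.
  V_q(n, t) = 1 + 30 + 405 = 436.
Step 2: q^n = 4^10 = 1048576.
Step 3: Hamming bound ⌊q^n / V_q(n,t)⌋ = ⌊1048576/436⌋ = 2404.
Step 4: Compare |C| = 2045 to 2404: satisfied.
The claimed |C| lies below the Hamming bound.


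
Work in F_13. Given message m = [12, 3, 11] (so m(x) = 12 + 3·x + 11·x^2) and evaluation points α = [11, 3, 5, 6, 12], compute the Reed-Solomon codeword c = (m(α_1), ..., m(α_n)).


c = [11, 3, 3, 10, 7]

Message polynomial: m(x) = 12 + 3·x + 11·x^2 (mod 13).
For each evaluation point α_i, compute m(α_i) mod 13:
  α_1 = 11: Horner steps 11 → 7 → 11, so m(11) = 11.
  α_2 = 3: Horner steps 11 → 10 → 3, so m(3) = 3.
  α_3 = 5: Horner steps 11 → 6 → 3, so m(5) = 3.
  α_4 = 6: Horner steps 11 → 4 → 10, so m(6) = 10.
  α_5 = 12: Horner steps 11 → 5 → 7, so m(12) = 7.
Codeword c = [11, 3, 3, 10, 7] ∈ F_13^5.


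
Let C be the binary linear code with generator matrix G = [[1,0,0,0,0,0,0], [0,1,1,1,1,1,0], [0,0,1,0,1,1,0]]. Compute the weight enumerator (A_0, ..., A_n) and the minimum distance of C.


Weight distribution: A_0 = 1, A_1 = 1, A_2 = 1, A_3 = 2, A_4 = 1, A_5 = 1, A_6 = 1. Minimum distance d = 1.

Enumerate all 2^3 = 8 messages m ∈ F_2^3.
For each, compute codeword c = mG in F_2^7, then tally its weight.
  m = 000 → c = 0000000, weight = 0.
  m = 100 → c = 1000000, weight = 1.
  m = 010 → c = 0111110, weight = 5.
  m = 110 → c = 1111110, weight = 6.
  m = 001 → c = 0010110, weight = 3.
  m = 101 → c = 1010110, weight = 4.
  m = 011 → c = 0101000, weight = 2.
  m = 111 → c = 1101000, weight = 3.
Tally weights:
  weight 0: 1 codewords.
  weight 1: 1 codewords.
  weight 2: 1 codewords.
  weight 3: 2 codewords.
  weight 4: 1 codewords.
  weight 5: 1 codewords.
  weight 6: 1 codewords.
Minimum distance d = smallest w > 0 with A_w > 0 = 1.
Sanity: Σ A_w = 8 = 2^3 = 8 ✓.


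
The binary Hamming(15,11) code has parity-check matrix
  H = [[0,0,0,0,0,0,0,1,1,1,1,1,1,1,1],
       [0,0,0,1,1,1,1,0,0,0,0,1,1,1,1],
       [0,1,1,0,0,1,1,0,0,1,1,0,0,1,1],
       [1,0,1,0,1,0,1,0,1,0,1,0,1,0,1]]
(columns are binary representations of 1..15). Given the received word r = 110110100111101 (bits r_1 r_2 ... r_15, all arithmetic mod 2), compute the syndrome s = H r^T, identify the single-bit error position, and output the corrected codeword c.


s = (1, 0, 1, 0)^T, error position = 10, corrected codeword c = 110110100011101

Compute s = H r^T mod 2 one row at a time:
  s_1 = 0 + 0 + 1 + 1 + 1 + 1 + 0 + 1 = 5 ≡ 1 (mod 2).
  s_2 = 1 + 1 + 0 + 1 + 1 + 1 + 0 + 1 = 6 ≡ 0 (mod 2).
  s_3 = 1 + 0 + 0 + 1 + 1 + 1 + 0 + 1 = 5 ≡ 1 (mod 2).
  s_4 = 1 + 0 + 1 + 1 + 0 + 1 + 1 + 1 = 6 ≡ 0 (mod 2).
s = (1, 0, 1, 0)^T — this equals column 10 of H (binary 1010), so error is at position 10.
Correct: flip bit 10 of r = 110110100111101 to get c = 110110100011101.


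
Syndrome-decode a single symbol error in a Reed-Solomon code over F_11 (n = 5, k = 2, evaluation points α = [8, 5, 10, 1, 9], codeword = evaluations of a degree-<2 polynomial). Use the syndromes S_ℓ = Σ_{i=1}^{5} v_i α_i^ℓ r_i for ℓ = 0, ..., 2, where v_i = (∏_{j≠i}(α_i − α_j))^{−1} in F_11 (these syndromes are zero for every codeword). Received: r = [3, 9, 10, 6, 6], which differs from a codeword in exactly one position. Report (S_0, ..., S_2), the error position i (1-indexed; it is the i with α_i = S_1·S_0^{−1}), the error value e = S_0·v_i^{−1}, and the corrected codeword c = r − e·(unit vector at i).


S = (5, 1, 9), error at position 5, error magnitude e = 5, c = [3, 9, 10, 6, 1].

Step 1: column multipliers v_i = (∏_{j≠i}(α_i − α_j))^{−1} mod 11.
  i = 1 (α = 8): (8−5)(8−10)(8−1)(8−9) = 3·(−2)·7·(−1) = 42 ≡ 9, so v_1 = 9^{−1} = 5 (mod 11).
  i = 2 (α = 5): (5−8)(5−10)(5−1)(5−9) = (−3)·(−5)·4·(−4) = −240 ≡ 2, so v_2 = 2^{−1} = 6 (mod 11).
  i = 3 (α = 10): (10−8)(10−5)(10−1)(10−9) = 2·5·9·1 = 90 ≡ 2, so v_3 = 2^{−1} = 6 (mod 11).
  i = 4 (α = 1): (1−8)(1−5)(1−10)(1−9) = (−7)·(−4)·(−9)·(−8) = 2016 ≡ 3, so v_4 = 3^{−1} = 4 (mod 11).
  i = 5 (α = 9): (9−8)(9−5)(9−10)(9−1) = 1·4·(−1)·8 = −32 ≡ 1, so v_5 = 1^{−1} = 1 (mod 11).
  v = [5, 6, 6, 4, 1].
Step 2: syndromes of r = [3, 9, 10, 6, 6] (all sums mod 11).
  S_0 = Σ v_i r_i = 5·3 + 6·9 + 6·10 + 4·6 + 1·6 = 159 ≡ 5.
  S_1 = Σ v_i α_i r_i = 5·8·3 + 6·5·9 + 6·10·10 + 4·1·6 + 1·9·6 = 1068 ≡ 1.
  α_i^2 mod 11 = [9, 3, 1, 1, 4].
  S_2 = Σ v_i α_i^2 r_i = 5·9·3 + 6·3·9 + 6·1·10 + 4·1·6 + 1·4·6 = 405 ≡ 9.
  S = (5, 1, 9) ≠ 0, so r is not a codeword (an error is present).
Step 3: locate the error. For a single error e at position i, S_ℓ = v_i·e·α_i^ℓ, so α_err = S_1/S_0.
  S_0^{−1} = 5^{−1} = 9 (mod 11), so α_err = 1·9 = 9 ≡ 9 = α_5. Error position i = 5.
  Consistency check: S_2/S_1 = 9·1 = 9 ≡ 9 = α_err ✓ (single-error assumption holds).
Step 4: error magnitude e = S_0/v_5 = S_0·∏_{j≠5}(α_5 − α_j) = 5·1 = 5 ≡ 5 (mod 11).
Step 5: correct position 5: c_5 = r_5 − e = 6 − 5 ≡ 1 (mod 11). Hence c = [3, 9, 10, 6, 1].
  Check: interpolating c through the α_i gives m(x) = 8 + 9·x (degree < 2) with m(α_i) = c_i for every i, so c is indeed a codeword.


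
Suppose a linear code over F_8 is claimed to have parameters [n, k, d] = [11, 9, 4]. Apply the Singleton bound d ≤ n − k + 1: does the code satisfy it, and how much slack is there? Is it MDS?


Singleton RHS = n − k + 1 = 3, slack = -1, bound violated (no such code; not MDS).

Singleton bound: d ≤ n − k + 1.
Here n = 11, k = 9, so n − k + 1 = 3.
Given d = 4, check d ≤ 3: NO.
Slack = (n − k + 1) − d = -1.
The slack is negative: d = 4 exceeds n − k + 1 = 3 by 1, so the Singleton bound is violated and no linear [11, 9, 4]_8 code can exist. In particular it is not MDS (MDS requires d = n − k + 1 exactly).
Description: the claimed parameters are [11, 9, 4]_8; such a code would be impossible (violates the Singleton bound).


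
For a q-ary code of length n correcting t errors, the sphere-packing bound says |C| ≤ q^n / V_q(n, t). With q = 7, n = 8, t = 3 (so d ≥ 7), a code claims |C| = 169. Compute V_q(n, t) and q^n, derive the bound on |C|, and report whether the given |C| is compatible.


V_q(n, t) = 13153, q^n = 5764801, Hamming bound = 438, |C| = 169 ≤ bound (satisfied).

Step 1: Compute V_q(n, t) = Σ_{j=0}^3 C(n, j) (q−1)^j.
  j = 0: C(8,0)·(6)^0 = 1·1 = 1.
  j = 1: C(8,1)·(6)^1 = 8·6 = 48.
  j = 2: C(8,2)·(6)^2 = 28·36 = 1008.
  j = 3: C(8,3)·(6)^3 = 56·216 = 12096.
  V_q(n, t) = 1 + 48 + 1008 + 12096 = 13153.
Step 2: q^n = 7^8 = 5764801.
Step 3: Hamming bound ⌊q^n / V_q(n,t)⌋ = ⌊5764801/13153⌋ = 438.
Step 4: Compare |C| = 169 to 438: satisfied.
The claimed |C| lies below the Hamming bound.


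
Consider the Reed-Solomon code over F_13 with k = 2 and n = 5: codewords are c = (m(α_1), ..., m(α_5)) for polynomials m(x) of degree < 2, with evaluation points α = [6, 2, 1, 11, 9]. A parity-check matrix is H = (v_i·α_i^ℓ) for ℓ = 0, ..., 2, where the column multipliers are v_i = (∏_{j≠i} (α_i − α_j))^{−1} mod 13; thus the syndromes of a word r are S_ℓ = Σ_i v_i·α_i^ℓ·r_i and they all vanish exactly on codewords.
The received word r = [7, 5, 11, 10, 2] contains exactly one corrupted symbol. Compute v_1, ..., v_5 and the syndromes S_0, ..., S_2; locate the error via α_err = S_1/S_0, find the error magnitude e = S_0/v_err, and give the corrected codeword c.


S = (11, 4, 5), error at position 4, error magnitude e = 7, c = [7, 5, 11, 3, 2].

Step 1: column multipliers v_i = (∏_{j≠i}(α_i − α_j))^{−1} mod 13.
  i = 1 (α = 6): (6−2)(6−1)(6−11)(6−9) = 4·5·(−5)·(−3) = 300 ≡ 1, so v_1 = 1^{−1} = 1 (mod 13).
  i = 2 (α = 2): (2−6)(2−1)(2−11)(2−9) = (−4)·1·(−9)·(−7) = −252 ≡ 8, so v_2 = 8^{−1} = 5 (mod 13).
  i = 3 (α = 1): (1−6)(1−2)(1−11)(1−9) = (−5)·(−1)·(−10)·(−8) = 400 ≡ 10, so v_3 = 10^{−1} = 4 (mod 13).
  i = 4 (α = 11): (11−6)(11−2)(11−1)(11−9) = 5·9·10·2 = 900 ≡ 3, so v_4 = 3^{−1} = 9 (mod 13).
  i = 5 (α = 9): (9−6)(9−2)(9−1)(9−11) = 3·7·8·(−2) = −336 ≡ 2, so v_5 = 2^{−1} = 7 (mod 13).
  v = [1, 5, 4, 9, 7].
Step 2: syndromes of r = [7, 5, 11, 10, 2] (all sums mod 13).
  S_0 = Σ v_i r_i = 1·7 + 5·5 + 4·11 + 9·10 + 7·2 = 180 ≡ 11.
  S_1 = Σ v_i α_i r_i = 1·6·7 + 5·2·5 + 4·1·11 + 9·11·10 + 7·9·2 = 1252 ≡ 4.
  α_i^2 mod 13 = [10, 4, 1, 4, 3].
  S_2 = Σ v_i α_i^2 r_i = 1·10·7 + 5·4·5 + 4·1·11 + 9·4·10 + 7·3·2 = 616 ≡ 5.
  S = (11, 4, 5) ≠ 0, so r is not a codeword (an error is present).
Step 3: locate the error. For a single error e at position i, S_ℓ = v_i·e·α_i^ℓ, so α_err = S_1/S_0.
  S_0^{−1} = 11^{−1} = 6 (mod 13), so α_err = 4·6 = 24 ≡ 11 = α_4. Error position i = 4.
  Consistency check: S_2/S_1 = 5·10 = 50 ≡ 11 = α_err ✓ (single-error assumption holds).
Step 4: error magnitude e = S_0/v_4 = S_0·∏_{j≠4}(α_4 − α_j) = 11·3 = 33 ≡ 7 (mod 13).
Step 5: correct position 4: c_4 = r_4 − e = 10 − 7 ≡ 3 (mod 13). Hence c = [7, 5, 11, 3, 2].
  Check: interpolating c through the α_i gives m(x) = 4 + 7·x (degree < 2) with m(α_i) = c_i for every i, so c is indeed a codeword.


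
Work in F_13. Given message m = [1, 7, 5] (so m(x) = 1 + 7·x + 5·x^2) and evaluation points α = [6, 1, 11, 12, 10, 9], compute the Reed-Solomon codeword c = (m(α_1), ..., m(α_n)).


c = [2, 0, 7, 12, 12, 1]

Message polynomial: m(x) = 1 + 7·x + 5·x^2 (mod 13).
For each evaluation point α_i, compute m(α_i) mod 13:
  α_1 = 6: Horner steps 5 → 11 → 2, so m(6) = 2.
  α_2 = 1: Horner steps 5 → 12 → 0, so m(1) = 0.
  α_3 = 11: Horner steps 5 → 10 → 7, so m(11) = 7.
  α_4 = 12: Horner steps 5 → 2 → 12, so m(12) = 12.
  α_5 = 10: Horner steps 5 → 5 → 12, so m(10) = 12.
  α_6 = 9: Horner steps 5 → 0 → 1, so m(9) = 1.
Codeword c = [2, 0, 7, 12, 12, 1] ∈ F_13^6.
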